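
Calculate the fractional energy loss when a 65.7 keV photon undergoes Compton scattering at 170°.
0.2033 (or 20.33%)

Calculate initial and final photon energies:

Initial: E₀ = 65.7 keV → λ₀ = 18.8713 pm
Compton shift: Δλ = 4.8158 pm
Final wavelength: λ' = 23.6870 pm
Final energy: E' = 52.3427 keV

Fractional energy loss:
(E₀ - E')/E₀ = (65.7000 - 52.3427)/65.7000
= 13.3573/65.7000
= 0.2033
= 20.33%

(Intermediate values are shown rounded; full precision is carried through to the final answer.)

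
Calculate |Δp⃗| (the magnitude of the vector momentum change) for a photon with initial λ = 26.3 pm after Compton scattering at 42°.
1.7857e-23 kg·m/s

Photon momentum magnitude is p = h/λ.

Initial momentum:
p₀ = h/λ = 6.6261e-34/2.6300e-11 = 2.5194e-23 kg·m/s

After scattering:
λ' = λ + Δλ = 26.3 + 0.6232 = 26.9232 pm
p' = h/λ' = 6.6261e-34/2.6923e-11 = 2.4611e-23 kg·m/s

Momentum is a vector; the scattered photon's direction makes angle θ = 42° with the incident direction. The magnitude of the vector change Δp⃗ = p⃗₀ − p⃗' is found from the law of cosines:
|Δp⃗|² = p₀² + p'² − 2p₀p'cos θ
|Δp⃗|² = (2.5194e-23)² + (2.4611e-23)² − 2·2.5194e-23·2.4611e-23·cos(42°)
|Δp⃗| = 1.7857e-23 kg·m/s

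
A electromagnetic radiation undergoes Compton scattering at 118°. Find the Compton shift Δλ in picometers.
3.5654 pm

Using the Compton scattering formula:
Δλ = λ_C(1 - cos θ)

where λ_C = h/(m_e·c) ≈ 2.4263 pm is the Compton wavelength of an electron.

For θ = 118°:
cos(118°) = -0.4695
1 - cos(118°) = 1.4695

Δλ = 2.4263 × 1.4695
Δλ = 3.5654 pm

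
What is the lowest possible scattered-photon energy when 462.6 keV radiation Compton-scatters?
164.5929 keV (at θ = 180°)

The scattered photon has minimum energy when its wavelength is maximum, i.e., when the Compton shift Δλ = λ_C(1 − cos θ) is maximum. This occurs at θ = 180° (backscattering), giving Δλ_max = 2λ_C = 4.8526 pm.

Initial wavelength: λ₀ = hc/E₀ = 2.6802 pm
Maximum final wavelength: λ'_max = λ₀ + 2λ_C = 2.6802 + 4.8526 = 7.5328 pm
Minimum final energy: E'_min = hc/λ'_max = 164.5929 keV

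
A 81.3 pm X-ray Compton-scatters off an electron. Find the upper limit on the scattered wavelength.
86.1526 pm (at θ = 180°)

The Compton shift is Δλ = λ_C(1 − cos θ).

Since cos θ ranges from −1 to 1, the factor (1 − cos θ) ranges from 0 to 2; the maximum shift occurs at θ = 180° (backscattering):
Δλ_max = 2λ_C = 2 × 2.4263 pm = 4.8526 pm

Maximum scattered wavelength:
λ'_max = λ₀ + Δλ_max = 81.3 + 4.8526 = 86.1526 pm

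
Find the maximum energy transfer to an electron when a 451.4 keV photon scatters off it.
288.2474 keV

Maximum energy transfer occurs at θ = 180° (backscattering).

Initial photon: E₀ = 451.4 keV → λ₀ = 2.7467 pm

Maximum Compton shift (at 180°):
Δλ_max = 2λ_C = 2 × 2.4263 = 4.8526 pm

Final wavelength:
λ' = 2.7467 + 4.8526 = 7.5993 pm

Minimum photon energy (maximum energy to electron):
E'_min = hc/λ' = 163.1526 keV

Maximum electron kinetic energy:
K_max = E₀ - E'_min = 451.4000 - 163.1526 = 288.2474 keV

(Intermediate values are shown rounded; full precision is carried through to the final answer.)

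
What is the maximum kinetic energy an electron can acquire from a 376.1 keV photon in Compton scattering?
223.9571 keV

Maximum energy transfer occurs at θ = 180° (backscattering).

Initial photon: E₀ = 376.1 keV → λ₀ = 3.2966 pm

Maximum Compton shift (at 180°):
Δλ_max = 2λ_C = 2 × 2.4263 = 4.8526 pm

Final wavelength:
λ' = 3.2966 + 4.8526 = 8.1492 pm

Minimum photon energy (maximum energy to electron):
E'_min = hc/λ' = 152.1429 keV

Maximum electron kinetic energy:
K_max = E₀ - E'_min = 376.1000 - 152.1429 = 223.9571 keV

(Intermediate values are shown rounded; full precision is carried through to the final answer.)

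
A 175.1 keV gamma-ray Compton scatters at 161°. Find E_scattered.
105.0607 keV

First convert energy to wavelength:
λ = hc/E, with hc ≈ 1239.842 keV·pm (i.e. 1239.842 eV·nm)

For E = 175.1 keV = 175100 eV:
λ = 1239.842 keV·pm / 175.1 keV
λ = 7.0808 pm

Calculate the Compton shift:
Δλ = λ_C(1 - cos(161°)) = 2.4263 × 1.9455
Δλ = 4.7204 pm

Final wavelength:
λ' = 7.0808 + 4.7204 = 11.8012 pm

Final energy:
E' = hc/λ' = 1239.842 / 11.8012 = 105.0607 keV

(Intermediate values are shown rounded; full precision is carried through to the final answer.)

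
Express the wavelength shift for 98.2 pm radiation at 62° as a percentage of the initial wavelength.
1.3108%

Calculate the Compton shift:
Δλ = λ_C(1 - cos(62°))
Δλ = 2.4263 × (1 - cos(62°))
Δλ = 2.4263 × 0.5305
Δλ = 1.2872 pm

Percentage change:
(Δλ/λ₀) × 100 = (1.2872/98.2) × 100
= 1.3108%

(Intermediate values are shown rounded; full precision is carried through to the final answer.)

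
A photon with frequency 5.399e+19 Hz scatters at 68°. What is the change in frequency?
1.159e+19 Hz (decrease)

Convert frequency to wavelength (c = 299792458 m/s):
λ₀ = c/f₀ = 299792458/5.399e+19 = 5.5527405e-12 m = 5.5527 pm

Calculate Compton shift:
Δλ = λ_C(1 - cos(68°)) = 1.5174 pm

Final wavelength:
λ' = λ₀ + Δλ = 5.5527 + 1.5174 = 7.0701 pm

Final frequency:
f' = c/λ' = 299792458/7.0701389e-12 = 4.2402626e+19 Hz

Frequency shift (decrease):
Δf = f₀ - f' = 5.399e+19 - 4.2402626e+19 = 1.159e+19 Hz

(Intermediate values are shown rounded; full precision is carried through to the final answer.)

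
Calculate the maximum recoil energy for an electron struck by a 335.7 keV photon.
190.6201 keV

Maximum energy transfer occurs at θ = 180° (backscattering).

Initial photon: E₀ = 335.7 keV → λ₀ = 3.6933 pm

Maximum Compton shift (at 180°):
Δλ_max = 2λ_C = 2 × 2.4263 = 4.8526 pm

Final wavelength:
λ' = 3.6933 + 4.8526 = 8.5459 pm

Minimum photon energy (maximum energy to electron):
E'_min = hc/λ' = 145.0799 keV

Maximum electron kinetic energy:
K_max = E₀ - E'_min = 335.7000 - 145.0799 = 190.6201 keV

(Intermediate values are shown rounded; full precision is carried through to the final answer.)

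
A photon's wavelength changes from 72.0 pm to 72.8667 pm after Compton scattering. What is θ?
50.00°

First find the wavelength shift:
Δλ = λ' - λ = 72.8667 - 72.0 = 0.8667 pm

Using Δλ = λ_C(1 - cos θ), with λ_C = h/(m_e·c) ≈ 2.42631024 pm:
cos θ = 1 - Δλ/λ_C
cos θ = 1 - 0.8667/2.42631024
cos θ = 0.642791

θ = arccos(0.642791)
θ = 50.00°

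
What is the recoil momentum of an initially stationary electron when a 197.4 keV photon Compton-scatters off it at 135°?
1.5702e-22 kg·m/s

The electron is initially at rest, so by conservation of momentum:
p⃗_e = p⃗₀ − p⃗'  (incident photon momentum minus scattered photon momentum)

Photon momentum magnitudes (p = h/λ = E/c):
λ₀ = hc/E₀ = 6.2809 pm → p₀ = h/λ₀ = 1.0550e-22 kg·m/s
Δλ = λ_C(1 − cos 135°) = 4.1420 pm
λ' = 10.4228 pm → p' = h/λ' = 6.3573e-23 kg·m/s

The scattered photon makes angle θ = 135° with the incident direction, so by the law of cosines:
|p⃗_e|² = p₀² + p'² − 2p₀p'cos θ
|p⃗_e|² = (1.0550e-22)² + (6.3573e-23)² − 2·1.0550e-22·6.3573e-23·cos(135°)
|p⃗_e| = 1.5702e-22 kg·m/s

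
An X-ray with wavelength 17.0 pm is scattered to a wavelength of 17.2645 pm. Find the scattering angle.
27.00°

First find the wavelength shift:
Δλ = λ' - λ = 17.2645 - 17.0 = 0.2645 pm

Using Δλ = λ_C(1 - cos θ), with λ_C = h/(m_e·c) ≈ 2.42631024 pm:
cos θ = 1 - Δλ/λ_C
cos θ = 1 - 0.2645/2.42631024
cos θ = 0.890987

θ = arccos(0.890987)
θ = 27.00°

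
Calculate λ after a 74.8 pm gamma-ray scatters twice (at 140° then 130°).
83.0709 pm

Apply Compton shift twice:

First scattering at θ₁ = 140°:
Δλ₁ = λ_C(1 - cos(140°))
Δλ₁ = 2.4263 × 1.7660
Δλ₁ = 4.2850 pm

After first scattering:
λ₁ = 74.8 + 4.2850 = 79.0850 pm

Second scattering at θ₂ = 130°:
Δλ₂ = λ_C(1 - cos(130°))
Δλ₂ = 2.4263 × 1.6428
Δλ₂ = 3.9859 pm

Final wavelength:
λ₂ = 79.0850 + 3.9859 = 83.0709 pm

Total shift: Δλ_total = 4.2850 + 3.9859 = 8.2709 pm

(Intermediate values are shown rounded; full precision is carried through to the final answer.)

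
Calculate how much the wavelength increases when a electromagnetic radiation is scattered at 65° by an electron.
1.4009 pm

Using the Compton scattering formula:
Δλ = λ_C(1 - cos θ)

where λ_C = h/(m_e·c) ≈ 2.4263 pm is the Compton wavelength of an electron.

For θ = 65°:
cos(65°) = 0.4226
1 - cos(65°) = 0.5774

Δλ = 2.4263 × 0.5774
Δλ = 1.4009 pm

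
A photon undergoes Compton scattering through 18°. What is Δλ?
0.1188 pm

Using the Compton scattering formula:
Δλ = λ_C(1 - cos θ)

where λ_C = h/(m_e·c) ≈ 2.4263 pm is the Compton wavelength of an electron.

For θ = 18°:
cos(18°) = 0.9511
1 - cos(18°) = 0.0489

Δλ = 2.4263 × 0.0489
Δλ = 0.1188 pm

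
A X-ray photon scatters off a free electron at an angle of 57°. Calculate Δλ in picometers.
1.1048 pm

Using the Compton scattering formula:
Δλ = λ_C(1 - cos θ)

where λ_C = h/(m_e·c) ≈ 2.4263 pm is the Compton wavelength of an electron.

For θ = 57°:
cos(57°) = 0.5446
1 - cos(57°) = 0.4554

Δλ = 2.4263 × 0.4554
Δλ = 1.1048 pm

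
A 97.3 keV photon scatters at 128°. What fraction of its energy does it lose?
0.2353 (or 23.53%)

Calculate initial and final photon energies:

Initial: E₀ = 97.3 keV → λ₀ = 12.7425 pm
Compton shift: Δλ = 3.9201 pm
Final wavelength: λ' = 16.6626 pm
Final energy: E' = 74.4088 keV

Fractional energy loss:
(E₀ - E')/E₀ = (97.3000 - 74.4088)/97.3000
= 22.8912/97.3000
= 0.2353
= 23.53%

(Intermediate values are shown rounded; full precision is carried through to the final answer.)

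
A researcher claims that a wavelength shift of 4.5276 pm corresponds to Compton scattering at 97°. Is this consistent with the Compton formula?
No, inconsistent

Calculate the expected shift for θ = 97°:

Δλ_expected = λ_C(1 - cos(97°))
Δλ_expected = 2.4263 × (1 - cos(97°))
Δλ_expected = 2.4263 × 1.1219
Δλ_expected = 2.7220 pm

Given shift: 4.5276 pm
Expected shift: 2.7220 pm
Difference: 1.8056 pm

The values do not match. The given shift corresponds to θ ≈ 150.0°, not 97°.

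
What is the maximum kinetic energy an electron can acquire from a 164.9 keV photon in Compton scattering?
64.6814 keV

Maximum energy transfer occurs at θ = 180° (backscattering).

Initial photon: E₀ = 164.9 keV → λ₀ = 7.5188 pm

Maximum Compton shift (at 180°):
Δλ_max = 2λ_C = 2 × 2.4263 = 4.8526 pm

Final wavelength:
λ' = 7.5188 + 4.8526 = 12.3714 pm

Minimum photon energy (maximum energy to electron):
E'_min = hc/λ' = 100.2186 keV

Maximum electron kinetic energy:
K_max = E₀ - E'_min = 164.9000 - 100.2186 = 64.6814 keV

(Intermediate values are shown rounded; full precision is carried through to the final answer.)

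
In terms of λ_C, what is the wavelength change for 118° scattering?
1.4695 λ_C

The Compton shift formula is:
Δλ = λ_C(1 - cos θ)

Dividing both sides by λ_C:
Δλ/λ_C = 1 - cos θ

For θ = 118°:
Δλ/λ_C = 1 - cos(118°)
Δλ/λ_C = 1 - -0.4695
Δλ/λ_C = 1.4695

This means the shift is 1.4695 × λ_C = 3.5654 pm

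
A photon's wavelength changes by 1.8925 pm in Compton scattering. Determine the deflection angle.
77.29°

From the Compton formula Δλ = λ_C(1 - cos θ), we can solve for θ:

cos θ = 1 - Δλ/λ_C

Given:
- Δλ = 1.8925 pm
- λ_C = h/(m_e·c) ≈ 2.42631024 pm

cos θ = 1 - 1.8925/2.42631024
cos θ = 1 - 0.779991
cos θ = 0.220009

θ = arccos(0.220009)
θ = 77.29°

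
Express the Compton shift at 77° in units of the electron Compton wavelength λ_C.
0.7750 λ_C

The Compton shift formula is:
Δλ = λ_C(1 - cos θ)

Dividing both sides by λ_C:
Δλ/λ_C = 1 - cos θ

For θ = 77°:
Δλ/λ_C = 1 - cos(77°)
Δλ/λ_C = 1 - 0.2250
Δλ/λ_C = 0.7750

This means the shift is 0.7750 × λ_C = 1.8805 pm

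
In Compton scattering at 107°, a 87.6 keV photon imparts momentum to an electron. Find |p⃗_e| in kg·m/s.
6.8627e-23 kg·m/s

The electron is initially at rest, so by conservation of momentum:
p⃗_e = p⃗₀ − p⃗'  (incident photon momentum minus scattered photon momentum)

Photon momentum magnitudes (p = h/λ = E/c):
λ₀ = hc/E₀ = 14.1534 pm → p₀ = h/λ₀ = 4.6816e-23 kg·m/s
Δλ = λ_C(1 − cos 107°) = 3.1357 pm
λ' = 17.2891 pm → p' = h/λ' = 3.8325e-23 kg·m/s

The scattered photon makes angle θ = 107° with the incident direction, so by the law of cosines:
|p⃗_e|² = p₀² + p'² − 2p₀p'cos θ
|p⃗_e|² = (4.6816e-23)² + (3.8325e-23)² − 2·4.6816e-23·3.8325e-23·cos(107°)
|p⃗_e| = 6.8627e-23 kg·m/s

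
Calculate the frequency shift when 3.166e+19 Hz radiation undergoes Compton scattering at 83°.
5.815e+18 Hz (decrease)

Convert frequency to wavelength (c = 299792458 m/s):
λ₀ = c/f₀ = 299792458/3.166e+19 = 9.4691238e-12 m = 9.4691 pm

Calculate Compton shift:
Δλ = λ_C(1 - cos(83°)) = 2.1306 pm

Final wavelength:
λ' = λ₀ + Δλ = 9.4691 + 2.1306 = 11.5997 pm

Final frequency:
f' = c/λ' = 299792458/1.1599741e-11 = 2.5844754e+19 Hz

Frequency shift (decrease):
Δf = f₀ - f' = 3.166e+19 - 2.5844754e+19 = 5.815e+18 Hz

(Intermediate values are shown rounded; full precision is carried through to the final answer.)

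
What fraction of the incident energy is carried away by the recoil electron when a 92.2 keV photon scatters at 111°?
0.1968 (or 19.68%)

Calculate initial and final photon energies:

Initial: E₀ = 92.2 keV → λ₀ = 13.4473 pm
Compton shift: Δλ = 3.2958 pm
Final wavelength: λ' = 16.7431 pm
Final energy: E' = 74.0508 keV

Fractional energy loss:
(E₀ - E')/E₀ = (92.2000 - 74.0508)/92.2000
= 18.1492/92.2000
= 0.1968
= 19.68%

(Intermediate values are shown rounded; full precision is carried through to the final answer.)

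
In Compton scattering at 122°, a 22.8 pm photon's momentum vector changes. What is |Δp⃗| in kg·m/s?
4.7318e-23 kg·m/s

Photon momentum magnitude is p = h/λ.

Initial momentum:
p₀ = h/λ = 6.6261e-34/2.2800e-11 = 2.9062e-23 kg·m/s

After scattering:
λ' = λ + Δλ = 22.8 + 3.7121 = 26.5121 pm
p' = h/λ' = 6.6261e-34/2.6512e-11 = 2.4993e-23 kg·m/s

Momentum is a vector; the scattered photon's direction makes angle θ = 122° with the incident direction. The magnitude of the vector change Δp⃗ = p⃗₀ − p⃗' is found from the law of cosines:
|Δp⃗|² = p₀² + p'² − 2p₀p'cos θ
|Δp⃗|² = (2.9062e-23)² + (2.4993e-23)² − 2·2.9062e-23·2.4993e-23·cos(122°)
|Δp⃗| = 4.7318e-23 kg·m/s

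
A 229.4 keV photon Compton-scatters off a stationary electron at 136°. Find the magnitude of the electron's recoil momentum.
1.7895e-22 kg·m/s

The electron is initially at rest, so by conservation of momentum:
p⃗_e = p⃗₀ − p⃗'  (incident photon momentum minus scattered photon momentum)

Photon momentum magnitudes (p = h/λ = E/c):
λ₀ = hc/E₀ = 5.4047 pm → p₀ = h/λ₀ = 1.2260e-22 kg·m/s
Δλ = λ_C(1 − cos 136°) = 4.1717 pm
λ' = 9.5764 pm → p' = h/λ' = 6.9192e-23 kg·m/s

The scattered photon makes angle θ = 136° with the incident direction, so by the law of cosines:
|p⃗_e|² = p₀² + p'² − 2p₀p'cos θ
|p⃗_e|² = (1.2260e-22)² + (6.9192e-23)² − 2·1.2260e-22·6.9192e-23·cos(136°)
|p⃗_e| = 1.7895e-22 kg·m/s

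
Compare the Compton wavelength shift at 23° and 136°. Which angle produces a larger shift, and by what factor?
136° produces the larger shift by a factor of 21.628

Calculate both shifts using Δλ = λ_C(1 - cos θ):

For θ₁ = 23°:
Δλ₁ = 2.4263 × (1 - cos(23°))
Δλ₁ = 2.4263 × 0.0795
Δλ₁ = 0.1929 pm

For θ₂ = 136°:
Δλ₂ = 2.4263 × (1 - cos(136°))
Δλ₂ = 2.4263 × 1.7193
Δλ₂ = 4.1717 pm

The 136° angle produces the larger shift.
Ratio: 4.1717/0.1929 = 21.628

(Intermediate values are shown rounded; full precision is carried through to the final answer.)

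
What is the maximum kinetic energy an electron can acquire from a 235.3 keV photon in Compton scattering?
112.8080 keV

Maximum energy transfer occurs at θ = 180° (backscattering).

Initial photon: E₀ = 235.3 keV → λ₀ = 5.2692 pm

Maximum Compton shift (at 180°):
Δλ_max = 2λ_C = 2 × 2.4263 = 4.8526 pm

Final wavelength:
λ' = 5.2692 + 4.8526 = 10.1218 pm

Minimum photon energy (maximum energy to electron):
E'_min = hc/λ' = 122.4920 keV

Maximum electron kinetic energy:
K_max = E₀ - E'_min = 235.3000 - 122.4920 = 112.8080 keV

(Intermediate values are shown rounded; full precision is carried through to the final answer.)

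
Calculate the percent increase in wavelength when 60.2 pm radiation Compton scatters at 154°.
7.6529%

Calculate the Compton shift:
Δλ = λ_C(1 - cos(154°))
Δλ = 2.4263 × (1 - cos(154°))
Δλ = 2.4263 × 1.8988
Δλ = 4.6071 pm

Percentage change:
(Δλ/λ₀) × 100 = (4.6071/60.2) × 100
= 7.6529%

(Intermediate values are shown rounded; full precision is carried through to the final answer.)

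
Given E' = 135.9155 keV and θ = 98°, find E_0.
195.0000 keV

Convert final energy to wavelength (hc ≈ 1239.842 keV·pm):
λ' = hc/E' = 1239.842 / 135.9155 = 9.1222 pm

Calculate the Compton shift:
Δλ = λ_C(1 - cos(98°))
Δλ = 2.4263 × (1 - cos(98°))
Δλ = 2.7640 pm

Initial wavelength:
λ = λ' - Δλ = 9.1222 - 2.7640 = 6.3582 pm

Initial energy:
E = hc/λ = 1239.842 / 6.3582 = 195.0000 keV

(Intermediate values are shown rounded; full precision is carried through to the final answer.)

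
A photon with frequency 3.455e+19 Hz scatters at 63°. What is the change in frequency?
4.576e+18 Hz (decrease)

Convert frequency to wavelength (c = 299792458 m/s):
λ₀ = c/f₀ = 299792458/3.455e+19 = 8.6770610e-12 m = 8.6771 pm

Calculate Compton shift:
Δλ = λ_C(1 - cos(63°)) = 1.3248 pm

Final wavelength:
λ' = λ₀ + Δλ = 8.6771 + 1.3248 = 10.0018 pm

Final frequency:
f' = c/λ' = 299792458/1.0001849e-11 = 2.9973702e+19 Hz

Frequency shift (decrease):
Δf = f₀ - f' = 3.455e+19 - 2.9973702e+19 = 4.576e+18 Hz

(Intermediate values are shown rounded; full precision is carried through to the final answer.)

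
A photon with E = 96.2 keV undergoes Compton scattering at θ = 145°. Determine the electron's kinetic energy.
24.5411 keV

By energy conservation: K_e = E_initial - E_final

First find the scattered photon energy:
Initial wavelength: λ = hc/E = 12.8882 pm
Compton shift: Δλ = λ_C(1 - cos(145°)) = 4.4138 pm
Final wavelength: λ' = 12.8882 + 4.4138 = 17.3020 pm
Final photon energy: E' = hc/λ' = 71.6589 keV

Electron kinetic energy:
K_e = E - E' = 96.2000 - 71.6589 = 24.5411 keV

(Intermediate values are shown rounded; full precision is carried through to the final answer.)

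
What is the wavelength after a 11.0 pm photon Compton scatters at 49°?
11.8345 pm

Using the Compton scattering formula:
λ' = λ + Δλ = λ + λ_C(1 - cos θ)

Given:
- Initial wavelength λ = 11.0 pm
- Scattering angle θ = 49°
- Compton wavelength λ_C ≈ 2.4263 pm

Calculate the shift:
Δλ = 2.4263 × (1 - cos(49°))
Δλ = 2.4263 × 0.3439
Δλ = 0.8345 pm

Final wavelength:
λ' = 11.0 + 0.8345 = 11.8345 pm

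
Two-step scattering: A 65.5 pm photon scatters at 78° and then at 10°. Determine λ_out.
67.4587 pm

Apply Compton shift twice:

First scattering at θ₁ = 78°:
Δλ₁ = λ_C(1 - cos(78°))
Δλ₁ = 2.4263 × 0.7921
Δλ₁ = 1.9219 pm

After first scattering:
λ₁ = 65.5 + 1.9219 = 67.4219 pm

Second scattering at θ₂ = 10°:
Δλ₂ = λ_C(1 - cos(10°))
Δλ₂ = 2.4263 × 0.0152
Δλ₂ = 0.0369 pm

Final wavelength:
λ₂ = 67.4219 + 0.0369 = 67.4587 pm

Total shift: Δλ_total = 1.9219 + 0.0369 = 1.9587 pm

(Intermediate values are shown rounded; full precision is carried through to the final answer.)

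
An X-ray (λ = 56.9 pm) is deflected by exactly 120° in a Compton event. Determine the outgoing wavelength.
60.5395 pm

Using the Compton formula: λ' = λ + λ_C(1 − cos θ)

For θ = 120°, cos θ = -1/2 (exact) = -0.5000, so:
1 − cos 120° = 1 − (-1/2) = 1.5000

Δλ = λ_C × 1.5000 = 2.4263 × 1.5000 = 3.6395 pm

λ' = 56.9 + 3.6395 = 60.5395 pm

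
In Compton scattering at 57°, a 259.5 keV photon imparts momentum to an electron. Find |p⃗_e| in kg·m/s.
1.2209e-22 kg·m/s

The electron is initially at rest, so by conservation of momentum:
p⃗_e = p⃗₀ − p⃗'  (incident photon momentum minus scattered photon momentum)

Photon momentum magnitudes (p = h/λ = E/c):
λ₀ = hc/E₀ = 4.7778 pm → p₀ = h/λ₀ = 1.3868e-22 kg·m/s
Δλ = λ_C(1 − cos 57°) = 1.1048 pm
λ' = 5.8827 pm → p' = h/λ' = 1.1264e-22 kg·m/s

The scattered photon makes angle θ = 57° with the incident direction, so by the law of cosines:
|p⃗_e|² = p₀² + p'² − 2p₀p'cos θ
|p⃗_e|² = (1.3868e-22)² + (1.1264e-22)² − 2·1.3868e-22·1.1264e-22·cos(57°)
|p⃗_e| = 1.2209e-22 kg·m/s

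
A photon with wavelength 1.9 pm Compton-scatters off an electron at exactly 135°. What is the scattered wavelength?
6.0420 pm

Using the Compton formula: λ' = λ + λ_C(1 − cos θ)

For θ = 135°, cos θ = -√2/2 (exact) ≈ -0.7071, so:
1 − cos 135° = 1 − (-√2/2) ≈ 1.7071

Δλ = λ_C × 1.7071 = 2.4263 × 1.7071 = 4.1420 pm

λ' = 1.9 + 4.1420 = 6.0420 pm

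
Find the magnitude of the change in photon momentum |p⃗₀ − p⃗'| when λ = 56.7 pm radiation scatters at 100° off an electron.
1.7480e-23 kg·m/s

Photon momentum magnitude is p = h/λ.

Initial momentum:
p₀ = h/λ = 6.6261e-34/5.6700e-11 = 1.1686e-23 kg·m/s

After scattering:
λ' = λ + Δλ = 56.7 + 2.8476 = 59.5476 pm
p' = h/λ' = 6.6261e-34/5.9548e-11 = 1.1127e-23 kg·m/s

Momentum is a vector; the scattered photon's direction makes angle θ = 100° with the incident direction. The magnitude of the vector change Δp⃗ = p⃗₀ − p⃗' is found from the law of cosines:
|Δp⃗|² = p₀² + p'² − 2p₀p'cos θ
|Δp⃗|² = (1.1686e-23)² + (1.1127e-23)² − 2·1.1686e-23·1.1127e-23·cos(100°)
|Δp⃗| = 1.7480e-23 kg·m/s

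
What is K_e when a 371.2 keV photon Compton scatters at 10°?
4.0518 keV

By energy conservation: K_e = E_initial - E_final

First find the scattered photon energy:
Initial wavelength: λ = hc/E = 3.3401 pm
Compton shift: Δλ = λ_C(1 - cos(10°)) = 0.0369 pm
Final wavelength: λ' = 3.3401 + 0.0369 = 3.3770 pm
Final photon energy: E' = hc/λ' = 367.1482 keV

Electron kinetic energy:
K_e = E - E' = 371.2000 - 367.1482 = 4.0518 keV

(Intermediate values are shown rounded; full precision is carried through to the final answer.)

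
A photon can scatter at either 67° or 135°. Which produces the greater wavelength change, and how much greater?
135° produces the larger shift by a factor of 2.802

Calculate both shifts using Δλ = λ_C(1 - cos θ):

For θ₁ = 67°:
Δλ₁ = 2.4263 × (1 - cos(67°))
Δλ₁ = 2.4263 × 0.6093
Δλ₁ = 1.4783 pm

For θ₂ = 135°:
Δλ₂ = 2.4263 × (1 - cos(135°))
Δλ₂ = 2.4263 × 1.7071
Δλ₂ = 4.1420 pm

The 135° angle produces the larger shift.
Ratio: 4.1420/1.4783 = 2.802

(Intermediate values are shown rounded; full precision is carried through to the final answer.)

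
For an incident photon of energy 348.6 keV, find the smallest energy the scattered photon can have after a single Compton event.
147.4378 keV (at θ = 180°)

The scattered photon has minimum energy when its wavelength is maximum, i.e., when the Compton shift Δλ = λ_C(1 − cos θ) is maximum. This occurs at θ = 180° (backscattering), giving Δλ_max = 2λ_C = 4.8526 pm.

Initial wavelength: λ₀ = hc/E₀ = 3.5566 pm
Maximum final wavelength: λ'_max = λ₀ + 2λ_C = 3.5566 + 4.8526 = 8.4093 pm
Minimum final energy: E'_min = hc/λ'_max = 147.4378 keV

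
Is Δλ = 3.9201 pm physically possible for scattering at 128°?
Yes, consistent

Calculate the expected shift for θ = 128°:

Δλ_expected = λ_C(1 - cos(128°))
Δλ_expected = 2.4263 × (1 - cos(128°))
Δλ_expected = 2.4263 × 1.6157
Δλ_expected = 3.9201 pm

Given shift: 3.9201 pm
Expected shift: 3.9201 pm
Difference: 0.0000 pm

The values match. This is consistent with Compton scattering at the stated angle.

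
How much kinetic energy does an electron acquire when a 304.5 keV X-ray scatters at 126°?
148.0371 keV

By energy conservation: K_e = E_initial - E_final

First find the scattered photon energy:
Initial wavelength: λ = hc/E = 4.0717 pm
Compton shift: Δλ = λ_C(1 - cos(126°)) = 3.8525 pm
Final wavelength: λ' = 4.0717 + 3.8525 = 7.9242 pm
Final photon energy: E' = hc/λ' = 156.4629 keV

Electron kinetic energy:
K_e = E - E' = 304.5000 - 156.4629 = 148.0371 keV

(Intermediate values are shown rounded; full precision is carried through to the final answer.)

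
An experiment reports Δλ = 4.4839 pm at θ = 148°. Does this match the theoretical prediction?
Yes, consistent

Calculate the expected shift for θ = 148°:

Δλ_expected = λ_C(1 - cos(148°))
Δλ_expected = 2.4263 × (1 - cos(148°))
Δλ_expected = 2.4263 × 1.8480
Δλ_expected = 4.4839 pm

Given shift: 4.4839 pm
Expected shift: 4.4839 pm
Difference: 0.0000 pm

The values match. This is consistent with Compton scattering at the stated angle.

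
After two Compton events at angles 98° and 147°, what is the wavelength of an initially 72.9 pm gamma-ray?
80.1252 pm

Apply Compton shift twice:

First scattering at θ₁ = 98°:
Δλ₁ = λ_C(1 - cos(98°))
Δλ₁ = 2.4263 × 1.1392
Δλ₁ = 2.7640 pm

After first scattering:
λ₁ = 72.9 + 2.7640 = 75.6640 pm

Second scattering at θ₂ = 147°:
Δλ₂ = λ_C(1 - cos(147°))
Δλ₂ = 2.4263 × 1.8387
Δλ₂ = 4.4612 pm

Final wavelength:
λ₂ = 75.6640 + 4.4612 = 80.1252 pm

Total shift: Δλ_total = 2.7640 + 4.4612 = 7.2252 pm

(Intermediate values are shown rounded; full precision is carried through to the final answer.)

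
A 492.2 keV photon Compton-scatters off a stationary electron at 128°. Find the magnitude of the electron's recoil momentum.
3.3632e-22 kg·m/s

The electron is initially at rest, so by conservation of momentum:
p⃗_e = p⃗₀ − p⃗'  (incident photon momentum minus scattered photon momentum)

Photon momentum magnitudes (p = h/λ = E/c):
λ₀ = hc/E₀ = 2.5190 pm → p₀ = h/λ₀ = 2.6305e-22 kg·m/s
Δλ = λ_C(1 − cos 128°) = 3.9201 pm
λ' = 6.4391 pm → p' = h/λ' = 1.0290e-22 kg·m/s

The scattered photon makes angle θ = 128° with the incident direction, so by the law of cosines:
|p⃗_e|² = p₀² + p'² − 2p₀p'cos θ
|p⃗_e|² = (2.6305e-22)² + (1.0290e-22)² − 2·2.6305e-22·1.0290e-22·cos(128°)
|p⃗_e| = 3.3632e-22 kg·m/s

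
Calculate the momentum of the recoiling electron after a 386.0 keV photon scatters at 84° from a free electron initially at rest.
2.2889e-22 kg·m/s

The electron is initially at rest, so by conservation of momentum:
p⃗_e = p⃗₀ − p⃗'  (incident photon momentum minus scattered photon momentum)

Photon momentum magnitudes (p = h/λ = E/c):
λ₀ = hc/E₀ = 3.2120 pm → p₀ = h/λ₀ = 2.0629e-22 kg·m/s
Δλ = λ_C(1 − cos 84°) = 2.1727 pm
λ' = 5.3847 pm → p' = h/λ' = 1.2305e-22 kg·m/s

The scattered photon makes angle θ = 84° with the incident direction, so by the law of cosines:
|p⃗_e|² = p₀² + p'² − 2p₀p'cos θ
|p⃗_e|² = (2.0629e-22)² + (1.2305e-22)² − 2·2.0629e-22·1.2305e-22·cos(84°)
|p⃗_e| = 2.2889e-22 kg·m/s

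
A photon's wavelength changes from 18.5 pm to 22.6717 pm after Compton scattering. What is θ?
136.00°

First find the wavelength shift:
Δλ = λ' - λ = 22.6717 - 18.5 = 4.1717 pm

Using Δλ = λ_C(1 - cos θ), with λ_C = h/(m_e·c) ≈ 2.42631024 pm:
cos θ = 1 - Δλ/λ_C
cos θ = 1 - 4.1717/2.42631024
cos θ = -0.719360

θ = arccos(-0.719360)
θ = 136.00°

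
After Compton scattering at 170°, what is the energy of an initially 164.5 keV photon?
100.3694 keV

First convert energy to wavelength:
λ = hc/E, with hc ≈ 1239.842 keV·pm (i.e. 1239.842 eV·nm)

For E = 164.5 keV = 164500 eV:
λ = 1239.842 keV·pm / 164.5 keV
λ = 7.5370 pm

Calculate the Compton shift:
Δλ = λ_C(1 - cos(170°)) = 2.4263 × 1.9848
Δλ = 4.8158 pm

Final wavelength:
λ' = 7.5370 + 4.8158 = 12.3528 pm

Final energy:
E' = hc/λ' = 1239.842 / 12.3528 = 100.3694 keV

(Intermediate values are shown rounded; full precision is carried through to the final answer.)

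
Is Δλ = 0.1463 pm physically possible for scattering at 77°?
No, inconsistent

Calculate the expected shift for θ = 77°:

Δλ_expected = λ_C(1 - cos(77°))
Δλ_expected = 2.4263 × (1 - cos(77°))
Δλ_expected = 2.4263 × 0.7750
Δλ_expected = 1.8805 pm

Given shift: 0.1463 pm
Expected shift: 1.8805 pm
Difference: 1.7342 pm

The values do not match. The given shift corresponds to θ ≈ 20.0°, not 77°.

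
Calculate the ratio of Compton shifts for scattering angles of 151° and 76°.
151° produces the larger shift by a factor of 2.473

Calculate both shifts using Δλ = λ_C(1 - cos θ):

For θ₁ = 76°:
Δλ₁ = 2.4263 × (1 - cos(76°))
Δλ₁ = 2.4263 × 0.7581
Δλ₁ = 1.8393 pm

For θ₂ = 151°:
Δλ₂ = 2.4263 × (1 - cos(151°))
Δλ₂ = 2.4263 × 1.8746
Δλ₂ = 4.5484 pm

The 151° angle produces the larger shift.
Ratio: 4.5484/1.8393 = 2.473

(Intermediate values are shown rounded; full precision is carried through to the final answer.)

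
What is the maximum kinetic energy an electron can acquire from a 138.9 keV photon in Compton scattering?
48.9179 keV

Maximum energy transfer occurs at θ = 180° (backscattering).

Initial photon: E₀ = 138.9 keV → λ₀ = 8.9261 pm

Maximum Compton shift (at 180°):
Δλ_max = 2λ_C = 2 × 2.4263 = 4.8526 pm

Final wavelength:
λ' = 8.9261 + 4.8526 = 13.7788 pm

Minimum photon energy (maximum energy to electron):
E'_min = hc/λ' = 89.9821 keV

Maximum electron kinetic energy:
K_max = E₀ - E'_min = 138.9000 - 89.9821 = 48.9179 keV

(Intermediate values are shown rounded; full precision is carried through to the final answer.)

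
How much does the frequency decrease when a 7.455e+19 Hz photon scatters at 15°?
1.502e+18 Hz (decrease)

Convert frequency to wavelength (c = 299792458 m/s):
λ₀ = c/f₀ = 299792458/7.455e+19 = 4.0213609e-12 m = 4.0214 pm

Calculate Compton shift:
Δλ = λ_C(1 - cos(15°)) = 0.0827 pm

Final wavelength:
λ' = λ₀ + Δλ = 4.0214 + 0.0827 = 4.1040 pm

Final frequency:
f' = c/λ' = 299792458/4.1040355e-12 = 7.3048213e+19 Hz

Frequency shift (decrease):
Δf = f₀ - f' = 7.455e+19 - 7.3048213e+19 = 1.502e+18 Hz

(Intermediate values are shown rounded; full precision is carried through to the final answer.)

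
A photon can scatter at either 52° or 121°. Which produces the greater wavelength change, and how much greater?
121° produces the larger shift by a factor of 3.942

Calculate both shifts using Δλ = λ_C(1 - cos θ):

For θ₁ = 52°:
Δλ₁ = 2.4263 × (1 - cos(52°))
Δλ₁ = 2.4263 × 0.3843
Δλ₁ = 0.9325 pm

For θ₂ = 121°:
Δλ₂ = 2.4263 × (1 - cos(121°))
Δλ₂ = 2.4263 × 1.5150
Δλ₂ = 3.6760 pm

The 121° angle produces the larger shift.
Ratio: 3.6760/0.9325 = 3.942

(Intermediate values are shown rounded; full precision is carried through to the final answer.)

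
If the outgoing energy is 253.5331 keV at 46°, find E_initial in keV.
298.8001 keV

Convert final energy to wavelength (hc ≈ 1239.842 keV·pm):
λ' = hc/E' = 1239.842 / 253.5331 = 4.8903 pm

Calculate the Compton shift:
Δλ = λ_C(1 - cos(46°))
Δλ = 2.4263 × (1 - cos(46°))
Δλ = 0.7409 pm

Initial wavelength:
λ = λ' - Δλ = 4.8903 - 0.7409 = 4.1494 pm

Initial energy:
E = hc/λ = 1239.842 / 4.1494 = 298.8001 keV

(Intermediate values are shown rounded; full precision is carried through to the final answer.)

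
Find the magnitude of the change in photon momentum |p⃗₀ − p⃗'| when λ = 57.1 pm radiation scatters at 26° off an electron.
5.2099e-24 kg·m/s

Photon momentum magnitude is p = h/λ.

Initial momentum:
p₀ = h/λ = 6.6261e-34/5.7100e-11 = 1.1604e-23 kg·m/s

After scattering:
λ' = λ + Δλ = 57.1 + 0.2456 = 57.3456 pm
p' = h/λ' = 6.6261e-34/5.7346e-11 = 1.1555e-23 kg·m/s

Momentum is a vector; the scattered photon's direction makes angle θ = 26° with the incident direction. The magnitude of the vector change Δp⃗ = p⃗₀ − p⃗' is found from the law of cosines:
|Δp⃗|² = p₀² + p'² − 2p₀p'cos θ
|Δp⃗|² = (1.1604e-23)² + (1.1555e-23)² − 2·1.1604e-23·1.1555e-23·cos(26°)
|Δp⃗| = 5.2099e-24 kg·m/s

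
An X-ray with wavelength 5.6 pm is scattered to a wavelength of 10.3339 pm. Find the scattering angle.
162.00°

First find the wavelength shift:
Δλ = λ' - λ = 10.3339 - 5.6 = 4.7339 pm

Using Δλ = λ_C(1 - cos θ), with λ_C = h/(m_e·c) ≈ 2.42631024 pm:
cos θ = 1 - Δλ/λ_C
cos θ = 1 - 4.7339/2.42631024
cos θ = -0.951070

θ = arccos(-0.951070)
θ = 162.00°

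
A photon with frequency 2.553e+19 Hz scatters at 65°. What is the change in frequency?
2.721e+18 Hz (decrease)

Convert frequency to wavelength (c = 299792458 m/s):
λ₀ = c/f₀ = 299792458/2.553e+19 = 1.1742752e-11 m = 11.7428 pm

Calculate Compton shift:
Δλ = λ_C(1 - cos(65°)) = 1.4009 pm

Final wavelength:
λ' = λ₀ + Δλ = 11.7428 + 1.4009 = 13.1437 pm

Final frequency:
f' = c/λ' = 299792458/1.3143659e-11 = 2.2808904e+19 Hz

Frequency shift (decrease):
Δf = f₀ - f' = 2.553e+19 - 2.2808904e+19 = 2.721e+18 Hz

(Intermediate values are shown rounded; full precision is carried through to the final answer.)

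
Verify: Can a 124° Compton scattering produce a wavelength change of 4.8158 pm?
No, inconsistent

Calculate the expected shift for θ = 124°:

Δλ_expected = λ_C(1 - cos(124°))
Δλ_expected = 2.4263 × (1 - cos(124°))
Δλ_expected = 2.4263 × 1.5592
Δλ_expected = 3.7831 pm

Given shift: 4.8158 pm
Expected shift: 3.7831 pm
Difference: 1.0327 pm

The values do not match. The given shift corresponds to θ ≈ 170.0°, not 124°.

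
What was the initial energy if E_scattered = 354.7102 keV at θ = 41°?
427.5000 keV

Convert final energy to wavelength (hc ≈ 1239.842 keV·pm):
λ' = hc/E' = 1239.842 / 354.7102 = 3.4954 pm

Calculate the Compton shift:
Δλ = λ_C(1 - cos(41°))
Δλ = 2.4263 × (1 - cos(41°))
Δλ = 0.5952 pm

Initial wavelength:
λ = λ' - Δλ = 3.4954 - 0.5952 = 2.9002 pm

Initial energy:
E = hc/λ = 1239.842 / 2.9002 = 427.5000 keV

(Intermediate values are shown rounded; full precision is carried through to the final answer.)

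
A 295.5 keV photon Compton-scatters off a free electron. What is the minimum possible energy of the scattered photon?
137.0239 keV (at θ = 180°)

The scattered photon has minimum energy when its wavelength is maximum, i.e., when the Compton shift Δλ = λ_C(1 − cos θ) is maximum. This occurs at θ = 180° (backscattering), giving Δλ_max = 2λ_C = 4.8526 pm.

Initial wavelength: λ₀ = hc/E₀ = 4.1957 pm
Maximum final wavelength: λ'_max = λ₀ + 2λ_C = 4.1957 + 4.8526 = 9.0484 pm
Minimum final energy: E'_min = hc/λ'_max = 137.0239 keV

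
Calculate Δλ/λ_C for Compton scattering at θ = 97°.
1.1219 λ_C

The Compton shift formula is:
Δλ = λ_C(1 - cos θ)

Dividing both sides by λ_C:
Δλ/λ_C = 1 - cos θ

For θ = 97°:
Δλ/λ_C = 1 - cos(97°)
Δλ/λ_C = 1 - -0.1219
Δλ/λ_C = 1.1219

This means the shift is 1.1219 × λ_C = 2.7220 pm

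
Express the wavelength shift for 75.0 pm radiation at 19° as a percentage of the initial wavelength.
0.1763%

Calculate the Compton shift:
Δλ = λ_C(1 - cos(19°))
Δλ = 2.4263 × (1 - cos(19°))
Δλ = 2.4263 × 0.0545
Δλ = 0.1322 pm

Percentage change:
(Δλ/λ₀) × 100 = (0.1322/75.0) × 100
= 0.1763%

(Intermediate values are shown rounded; full precision is carried through to the final answer.)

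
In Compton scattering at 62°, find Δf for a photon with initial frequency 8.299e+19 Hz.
2.180e+19 Hz (decrease)

Convert frequency to wavelength (c = 299792458 m/s):
λ₀ = c/f₀ = 299792458/8.299e+19 = 3.6123926e-12 m = 3.6124 pm

Calculate Compton shift:
Δλ = λ_C(1 - cos(62°)) = 1.2872 pm

Final wavelength:
λ' = λ₀ + Δλ = 3.6124 + 1.2872 = 4.8996 pm

Final frequency:
f' = c/λ' = 299792458/4.8996191e-12 = 6.1186890e+19 Hz

Frequency shift (decrease):
Δf = f₀ - f' = 8.299e+19 - 6.1186890e+19 = 2.180e+19 Hz

(Intermediate values are shown rounded; full precision is carried through to the final answer.)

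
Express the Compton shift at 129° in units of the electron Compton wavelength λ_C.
1.6293 λ_C

The Compton shift formula is:
Δλ = λ_C(1 - cos θ)

Dividing both sides by λ_C:
Δλ/λ_C = 1 - cos θ

For θ = 129°:
Δλ/λ_C = 1 - cos(129°)
Δλ/λ_C = 1 - -0.6293
Δλ/λ_C = 1.6293

This means the shift is 1.6293 × λ_C = 3.9532 pm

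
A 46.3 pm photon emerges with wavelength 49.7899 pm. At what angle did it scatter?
116.00°

First find the wavelength shift:
Δλ = λ' - λ = 49.7899 - 46.3 = 3.4899 pm

Using Δλ = λ_C(1 - cos θ), with λ_C = h/(m_e·c) ≈ 2.42631024 pm:
cos θ = 1 - Δλ/λ_C
cos θ = 1 - 3.4899/2.42631024
cos θ = -0.438357

θ = arccos(-0.438357)
θ = 116.00°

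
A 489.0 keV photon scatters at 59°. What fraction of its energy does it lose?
0.3170 (or 31.70%)

Calculate initial and final photon energies:

Initial: E₀ = 489.0 keV → λ₀ = 2.5355 pm
Compton shift: Δλ = 1.1767 pm
Final wavelength: λ' = 3.7121 pm
Final energy: E' = 333.9973 keV

Fractional energy loss:
(E₀ - E')/E₀ = (489.0000 - 333.9973)/489.0000
= 155.0027/489.0000
= 0.3170
= 31.70%

(Intermediate values are shown rounded; full precision is carried through to the final answer.)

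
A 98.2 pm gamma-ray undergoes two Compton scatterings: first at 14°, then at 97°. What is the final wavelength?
100.9941 pm

Apply Compton shift twice:

First scattering at θ₁ = 14°:
Δλ₁ = λ_C(1 - cos(14°))
Δλ₁ = 2.4263 × 0.0297
Δλ₁ = 0.0721 pm

After first scattering:
λ₁ = 98.2 + 0.0721 = 98.2721 pm

Second scattering at θ₂ = 97°:
Δλ₂ = λ_C(1 - cos(97°))
Δλ₂ = 2.4263 × 1.1219
Δλ₂ = 2.7220 pm

Final wavelength:
λ₂ = 98.2721 + 2.7220 = 100.9941 pm

Total shift: Δλ_total = 0.0721 + 2.7220 = 2.7941 pm

(Intermediate values are shown rounded; full precision is carried through to the final answer.)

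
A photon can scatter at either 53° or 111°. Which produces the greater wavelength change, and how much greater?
111° produces the larger shift by a factor of 3.411

Calculate both shifts using Δλ = λ_C(1 - cos θ):

For θ₁ = 53°:
Δλ₁ = 2.4263 × (1 - cos(53°))
Δλ₁ = 2.4263 × 0.3982
Δλ₁ = 0.9661 pm

For θ₂ = 111°:
Δλ₂ = 2.4263 × (1 - cos(111°))
Δλ₂ = 2.4263 × 1.3584
Δλ₂ = 3.2958 pm

The 111° angle produces the larger shift.
Ratio: 3.2958/0.9661 = 3.411

(Intermediate values are shown rounded; full precision is carried through to the final answer.)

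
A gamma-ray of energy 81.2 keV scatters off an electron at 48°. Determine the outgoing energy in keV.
77.1440 keV

First convert energy to wavelength:
λ = hc/E, with hc ≈ 1239.842 keV·pm (i.e. 1239.842 eV·nm)

For E = 81.2 keV = 81200 eV:
λ = 1239.842 keV·pm / 81.2 keV
λ = 15.2690 pm

Calculate the Compton shift:
Δλ = λ_C(1 - cos(48°)) = 2.4263 × 0.3309
Δλ = 0.8028 pm

Final wavelength:
λ' = 15.2690 + 0.8028 = 16.0718 pm

Final energy:
E' = hc/λ' = 1239.842 / 16.0718 = 77.1440 keV

(Intermediate values are shown rounded; full precision is carried through to the final answer.)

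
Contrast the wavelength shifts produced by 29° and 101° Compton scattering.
101° produces the larger shift by a factor of 9.498

Calculate both shifts using Δλ = λ_C(1 - cos θ):

For θ₁ = 29°:
Δλ₁ = 2.4263 × (1 - cos(29°))
Δλ₁ = 2.4263 × 0.1254
Δλ₁ = 0.3042 pm

For θ₂ = 101°:
Δλ₂ = 2.4263 × (1 - cos(101°))
Δλ₂ = 2.4263 × 1.1908
Δλ₂ = 2.8893 pm

The 101° angle produces the larger shift.
Ratio: 2.8893/0.3042 = 9.498

(Intermediate values are shown rounded; full precision is carried through to the final answer.)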